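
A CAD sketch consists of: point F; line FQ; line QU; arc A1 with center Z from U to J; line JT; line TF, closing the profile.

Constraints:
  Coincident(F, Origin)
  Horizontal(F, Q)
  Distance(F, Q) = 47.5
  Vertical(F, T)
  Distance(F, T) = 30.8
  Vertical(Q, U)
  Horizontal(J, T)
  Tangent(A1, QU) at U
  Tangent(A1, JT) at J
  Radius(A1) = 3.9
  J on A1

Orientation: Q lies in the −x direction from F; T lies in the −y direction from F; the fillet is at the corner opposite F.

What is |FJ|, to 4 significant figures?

53.38

F is at the origin; F and Q share the same y with |FQ| = 47.5 and Q on the −x side, so Q = (-47.50, 0.000). FT is vertical with |FT| = 30.8 and T on the −y side, so T = (0.000, -30.80). The virtual corner opposite F is at (-47.50, -30.80). Since A1 is tangent to QU there, ZU ⟂ QU and the tangent condition forces ZJ to be normal to JT, with radius 3.9, so the center Z sits 3.9 in from both sides at Z = (-43.60, -26.90). That places the tangent points at U = (-47.50, -26.90) on QU and J = (-43.60, -30.80) on JT. Then |FJ| = |J − F| = 53.38.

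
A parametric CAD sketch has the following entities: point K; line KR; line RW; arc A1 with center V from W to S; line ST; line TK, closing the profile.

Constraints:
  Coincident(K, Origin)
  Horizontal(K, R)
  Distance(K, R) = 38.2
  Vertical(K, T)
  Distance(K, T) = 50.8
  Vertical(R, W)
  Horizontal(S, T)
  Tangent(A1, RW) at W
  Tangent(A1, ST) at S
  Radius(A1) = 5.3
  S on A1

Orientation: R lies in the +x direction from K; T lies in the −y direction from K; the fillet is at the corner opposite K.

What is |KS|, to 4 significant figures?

60.52

K is at the origin; K and R share the same y with |KR| = 38.2 and R on the +x side, so R = (38.20, 0.000). KT is vertical with |KT| = 50.8 and T on the −y side, so T = (0.000, -50.80). The virtual corner opposite K is at (38.20, -50.80). The tangent condition forces VW to be normal to RW and since A1 is tangent to ST there, VS ⟂ ST, with radius 5.3, so the center V sits 5.3 in from both sides at V = (32.90, -45.50). That places the tangent points at W = (38.20, -45.50) on RW and S = (32.90, -50.80) on ST. Then |KS| = |S − K| = 60.52.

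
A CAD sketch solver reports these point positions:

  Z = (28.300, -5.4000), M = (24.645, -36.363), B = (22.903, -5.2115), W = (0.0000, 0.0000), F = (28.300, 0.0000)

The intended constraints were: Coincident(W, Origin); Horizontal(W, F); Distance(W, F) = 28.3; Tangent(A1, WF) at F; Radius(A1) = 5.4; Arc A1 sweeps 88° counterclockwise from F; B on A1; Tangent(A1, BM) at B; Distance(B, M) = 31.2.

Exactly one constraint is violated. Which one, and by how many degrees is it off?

Tangent(A1, BM) at B — off by 5.20°.

W = (0.00, 0.00) ✓; W.y = 0.00, F.y = 0.00 ✓; |WF| = 28.30 ✓; ∠(ZF, FW) = 90.00° ✓; |ZF| = 5.400 ✓; bearing(Z→B) − bearing(Z→F) = 88.00° ✓; |ZB| = 5.400 ✓; ∠(ZB, BM) = 84.80° ✗; |BM| = 31.20 ✓.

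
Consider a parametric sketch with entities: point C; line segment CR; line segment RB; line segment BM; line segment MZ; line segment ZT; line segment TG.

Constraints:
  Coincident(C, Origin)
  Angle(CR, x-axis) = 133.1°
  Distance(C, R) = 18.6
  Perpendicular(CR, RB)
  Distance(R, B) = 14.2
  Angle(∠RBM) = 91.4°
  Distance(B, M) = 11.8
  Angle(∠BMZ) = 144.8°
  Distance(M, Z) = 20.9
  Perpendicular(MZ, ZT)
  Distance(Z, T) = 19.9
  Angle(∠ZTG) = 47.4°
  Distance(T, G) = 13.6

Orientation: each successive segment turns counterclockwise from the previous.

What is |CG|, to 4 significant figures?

3.732

C is at the origin; CR runs at 133.1° with length 18.6, so R = (-12.71, 13.58). CR is perpendicular to RB, so RB runs at -136.9°; with |RB| = 14.2, B = (-23.08, 3.879). ∠RBM = 91.4° gives BM at -48.30° from the x-axis; with |BM| = 11.8, M = (-15.23, -4.932). ∠BMZ = 144.8° gives MZ at -13.10° from the x-axis; with |MZ| = 20.9, Z = (5.129, -9.669). MZ ⟂ ZT, so ZT runs at 76.90°; with |ZT| = 19.9, T = (9.639, 9.713). ∠ZTG = 47.4° gives TG at -150.5° from the x-axis; with |TG| = 13.6, G = (-2.198, 3.016). Then |CG| = |G − C| = 3.732.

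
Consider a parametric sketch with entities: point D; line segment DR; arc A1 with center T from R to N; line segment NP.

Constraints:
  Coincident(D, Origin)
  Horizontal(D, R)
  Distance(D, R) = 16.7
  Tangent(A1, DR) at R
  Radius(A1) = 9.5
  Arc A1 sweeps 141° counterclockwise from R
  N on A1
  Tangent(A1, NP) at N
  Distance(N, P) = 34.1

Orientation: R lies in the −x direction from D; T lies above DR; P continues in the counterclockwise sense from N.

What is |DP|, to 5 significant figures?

53.438

D is at the origin; DR is horizontal with |DR| = 16.7 and R on the −x side, so R = (-16.700, 0.0000). Tangency of A1 to DR means the radius TR is perpendicular to DR, so T = R + (0, 9.5) = (-16.700, 9.5000). On A1, R sits at bearing -90° from T; a 141° counterclockwise sweep puts N at bearing 51°, so N = T + 9.5·(cos 51°, sin 51°) = (-10.721, 16.883). Since A1 is tangent to NP there, TN ⟂ NP, so NP runs along (−sin 51°, cos 51°); with |NP| = 34.1, P = (-37.222, 38.343). Then |DP| = |P − D| = 53.438.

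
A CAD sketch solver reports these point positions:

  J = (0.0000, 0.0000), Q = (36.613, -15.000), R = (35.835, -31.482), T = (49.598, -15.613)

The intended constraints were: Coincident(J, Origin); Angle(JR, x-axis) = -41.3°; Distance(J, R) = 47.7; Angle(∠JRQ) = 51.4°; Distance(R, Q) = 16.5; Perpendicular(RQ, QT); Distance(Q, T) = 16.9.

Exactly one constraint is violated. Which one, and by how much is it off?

Distance(Q, T) = 16.9 — off by 3.90.

J = (0.00, 0.00) ✓; JR at -41.30° ✓; |JR| = 47.70 ✓; ∠JRQ = 51.40° ✓; |RQ| = 16.50 ✓; ∠(RQ, QT) = 90.00° ✓; |QT| = 13.00 ✗.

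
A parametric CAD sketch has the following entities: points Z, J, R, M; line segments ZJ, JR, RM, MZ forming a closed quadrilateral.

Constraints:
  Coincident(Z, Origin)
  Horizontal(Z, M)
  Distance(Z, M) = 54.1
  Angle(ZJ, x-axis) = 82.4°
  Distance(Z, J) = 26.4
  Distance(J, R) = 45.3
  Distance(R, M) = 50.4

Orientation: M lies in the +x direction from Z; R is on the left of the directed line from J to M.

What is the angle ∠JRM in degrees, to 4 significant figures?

72.85°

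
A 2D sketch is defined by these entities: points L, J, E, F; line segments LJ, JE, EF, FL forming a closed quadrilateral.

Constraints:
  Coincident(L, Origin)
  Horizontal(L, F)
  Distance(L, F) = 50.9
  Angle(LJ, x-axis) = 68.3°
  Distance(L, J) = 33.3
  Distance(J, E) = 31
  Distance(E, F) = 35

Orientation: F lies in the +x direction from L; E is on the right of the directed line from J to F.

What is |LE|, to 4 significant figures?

15.90

L is at the origin; LF is horizontal with |LF| = 50.9 and F in +x, so F = (50.9, 0). LJ runs at 68.3° with |LJ| = 33.3, so J = (12.31, 30.94). E is determined by |JE| = 31.0 and |EF| = 35.0 together: it lies at the intersection of circle(J, 31.0) and circle(F, 35.0). With |JF| = 49.46, the foot of the radical line on JF is 22.06 from J and the perpendicular offset is √(31.0² − 22.06²) = 21.78. Taking the right-of-JF solution: E = (15.90, 0.1484).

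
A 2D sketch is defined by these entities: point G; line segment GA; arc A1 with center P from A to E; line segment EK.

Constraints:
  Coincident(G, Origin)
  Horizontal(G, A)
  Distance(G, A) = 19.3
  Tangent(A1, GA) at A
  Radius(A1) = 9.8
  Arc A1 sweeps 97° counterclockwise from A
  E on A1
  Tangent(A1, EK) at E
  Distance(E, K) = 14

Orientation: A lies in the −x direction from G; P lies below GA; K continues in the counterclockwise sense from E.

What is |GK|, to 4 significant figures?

36.96

G is at the origin; GA is horizontal with |GA| = 19.3 and A on the −x side, so A = (-19.30, 0.000). Tangency of A1 to GA means the radius PA is perpendicular to GA, so P = A + (0, -9.8) = (-19.30, -9.800). On A1, A sits at bearing 90° from P; a 97° counterclockwise sweep puts E at bearing 187°, so E = P + 9.8·(cos 187°, sin 187°) = (-29.03, -10.99). Since A1 is tangent to EK there, PE ⟂ EK, so EK runs along (−sin 187°, cos 187°); with |EK| = 14.0, K = (-27.32, -24.89). Then |GK| = |K − G| = 36.96.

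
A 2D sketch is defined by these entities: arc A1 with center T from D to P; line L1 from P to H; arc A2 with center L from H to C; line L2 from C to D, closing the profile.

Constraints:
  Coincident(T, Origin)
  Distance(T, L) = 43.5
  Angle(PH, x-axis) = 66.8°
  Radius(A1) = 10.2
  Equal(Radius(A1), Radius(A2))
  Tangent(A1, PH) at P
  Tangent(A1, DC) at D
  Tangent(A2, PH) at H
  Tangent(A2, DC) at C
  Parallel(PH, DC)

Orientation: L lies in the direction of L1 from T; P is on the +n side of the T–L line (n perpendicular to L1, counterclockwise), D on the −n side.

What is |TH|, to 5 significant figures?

44.680

The slot axis is L1's direction at 66.8°, so u = (cos 66.8°, sin 66.8°) = (0.39394, 0.91914) and n = (−sin 66.8°, cos 66.8°) = (-0.91914, 0.39394). T is at the origin and L lies 43.5 along u from T, so L = 43.5·u = (17.136, 39.982). Tangency of A1 to both parallel lines with radius 10.2 puts P and D at T ± 10.2·n: P = (-9.3752, 4.0182), D = (9.3752, -4.0182). Equal radii place H and C the same way about L: H = L + 10.2·n = (7.7613, 44.001), C = L − 10.2·n = (26.512, 35.964). Then |TH| = |H − T| = 44.680.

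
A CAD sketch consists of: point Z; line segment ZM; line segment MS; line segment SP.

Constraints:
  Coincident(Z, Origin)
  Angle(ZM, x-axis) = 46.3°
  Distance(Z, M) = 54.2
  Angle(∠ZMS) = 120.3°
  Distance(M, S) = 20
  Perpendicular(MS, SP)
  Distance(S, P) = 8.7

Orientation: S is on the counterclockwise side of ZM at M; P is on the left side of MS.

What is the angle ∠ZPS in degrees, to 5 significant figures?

128.82°

∠ZMS = 120.3°, so MS runs at 46.3° + (180° − 120.3°) = 106.00° from the x-axis; with |MS| = 20.0, S = M + 20.0·(cos 106.00°, sin 106.00°) = (31.933, 58.410). The perpendicularity gives SP at right angles to MS; with |SP| = 8.7 on the left of MS, P = S + 8.7·(-0.96126, -0.27564) = (23.570, 56.012). Then cos ∠ZPS = PZ·PS / (|PZ||PS|), giving 128.82°.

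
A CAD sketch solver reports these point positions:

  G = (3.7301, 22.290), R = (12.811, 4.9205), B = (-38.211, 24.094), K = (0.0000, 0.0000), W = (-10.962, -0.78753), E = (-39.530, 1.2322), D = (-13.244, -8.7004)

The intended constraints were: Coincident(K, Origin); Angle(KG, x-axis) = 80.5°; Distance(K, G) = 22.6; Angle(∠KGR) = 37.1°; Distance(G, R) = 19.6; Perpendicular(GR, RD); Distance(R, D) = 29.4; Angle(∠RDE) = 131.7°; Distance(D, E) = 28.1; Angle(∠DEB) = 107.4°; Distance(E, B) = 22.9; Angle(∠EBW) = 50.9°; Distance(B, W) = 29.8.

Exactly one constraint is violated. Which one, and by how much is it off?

Distance(B, W) = 29.8 — off by 7.10.

K = (0.00, 0.00) ✓; KG at 80.50° ✓; |KG| = 22.60 ✓; ∠KGR = 37.10° ✓; |GR| = 19.60 ✓; ∠(GR, RD) = 90.00° ✓; |RD| = 29.40 ✓; ∠RDE = 131.7° ✓; |DE| = 28.10 ✓; ∠DEB = 107.4° ✓; |EB| = 22.90 ✓; ∠EBW = 50.90° ✓; |BW| = 36.90 ✗.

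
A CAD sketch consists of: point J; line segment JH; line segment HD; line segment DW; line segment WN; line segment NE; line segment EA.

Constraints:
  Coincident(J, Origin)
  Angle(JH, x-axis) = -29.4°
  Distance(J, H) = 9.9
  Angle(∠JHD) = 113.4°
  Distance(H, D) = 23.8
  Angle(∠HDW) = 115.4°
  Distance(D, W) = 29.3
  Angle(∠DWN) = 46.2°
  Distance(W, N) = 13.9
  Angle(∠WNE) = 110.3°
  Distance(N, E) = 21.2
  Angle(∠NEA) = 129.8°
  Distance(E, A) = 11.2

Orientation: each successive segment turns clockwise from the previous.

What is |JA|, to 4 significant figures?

38.13

J is at the origin; JH runs at -29.4° with length 9.9, so H = (8.625, -4.860). ∠JHD = 113.4° gives HD at -96.00° from the x-axis; with |HD| = 23.8, D = (6.137, -28.53). ∠HDW = 115.4° gives DW at -160.6° from the x-axis; with |DW| = 29.3, W = (-21.50, -38.26). ∠DWN = 46.2° gives WN at 65.60° from the x-axis; with |WN| = 13.9, N = (-15.76, -25.60). ∠WNE = 110.3° gives NE at -4.100° from the x-axis; with |NE| = 21.2, E = (5.389, -27.12). ∠NEA = 129.8° gives EA at -54.30° from the x-axis; with |EA| = 11.2, A = (11.92, -36.21). Then |JA| = |A − J| = 38.13.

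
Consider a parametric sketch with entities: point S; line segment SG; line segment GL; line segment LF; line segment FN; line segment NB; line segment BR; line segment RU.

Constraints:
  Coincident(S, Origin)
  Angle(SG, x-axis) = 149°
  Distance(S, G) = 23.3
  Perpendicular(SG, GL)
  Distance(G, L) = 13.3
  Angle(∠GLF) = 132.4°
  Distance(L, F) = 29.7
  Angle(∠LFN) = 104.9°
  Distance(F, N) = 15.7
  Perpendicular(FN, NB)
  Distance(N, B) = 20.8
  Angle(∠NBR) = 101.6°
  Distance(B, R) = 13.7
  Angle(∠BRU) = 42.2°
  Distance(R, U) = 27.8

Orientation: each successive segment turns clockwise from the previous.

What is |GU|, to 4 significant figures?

43.24

S is at the origin; SG runs at 149.0° with length 23.3, so G = (-19.97, 12.00). SG ⟂ GL, so GL runs at 59.00°; with |GL| = 13.3, L = (-13.12, 23.40). ∠GLF = 132.4° gives LF at 11.40° from the x-axis; with |LF| = 29.7, F = (15.99, 29.27). ∠LFN = 104.9° gives FN at -63.70° from the x-axis; with |FN| = 15.7, N = (22.95, 15.20). The perpendicularity gives NB at right angles to FN, so NB runs at -153.7°; with |NB| = 20.8, B = (4.301, 5.980). ∠NBR = 101.6° gives BR at 127.9° from the x-axis; with |BR| = 13.7, R = (-4.114, 16.79). ∠BRU = 42.2° gives RU at -9.900° from the x-axis; with |RU| = 27.8, U = (23.27, 12.01). Then |GU| = |U − G| = 43.24.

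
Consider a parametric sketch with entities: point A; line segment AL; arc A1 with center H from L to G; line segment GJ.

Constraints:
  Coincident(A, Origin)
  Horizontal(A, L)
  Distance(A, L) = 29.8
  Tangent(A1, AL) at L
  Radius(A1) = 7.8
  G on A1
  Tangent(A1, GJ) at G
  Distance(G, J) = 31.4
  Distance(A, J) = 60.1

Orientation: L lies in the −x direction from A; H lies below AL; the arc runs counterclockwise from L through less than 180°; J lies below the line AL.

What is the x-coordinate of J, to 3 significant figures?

-50.4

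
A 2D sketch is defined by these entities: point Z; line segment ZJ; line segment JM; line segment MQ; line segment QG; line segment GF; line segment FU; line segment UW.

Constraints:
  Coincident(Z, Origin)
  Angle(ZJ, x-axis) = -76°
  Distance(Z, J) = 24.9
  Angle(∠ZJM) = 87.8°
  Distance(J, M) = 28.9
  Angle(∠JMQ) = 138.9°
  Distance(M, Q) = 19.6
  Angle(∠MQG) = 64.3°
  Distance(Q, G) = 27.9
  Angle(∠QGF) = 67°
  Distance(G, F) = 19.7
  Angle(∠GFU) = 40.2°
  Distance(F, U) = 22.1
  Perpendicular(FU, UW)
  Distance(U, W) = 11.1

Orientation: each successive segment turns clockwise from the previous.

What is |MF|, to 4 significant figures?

11.71

Z is at the origin; ZJ runs at -76.0° with length 24.9, so J = (6.024, -24.16). ∠ZJM = 87.8° gives JM at -168.2° from the x-axis; with |JM| = 28.9, M = (-22.27, -30.07). ∠JMQ = 138.9° gives MQ at 150.7° from the x-axis; with |MQ| = 19.6, Q = (-39.36, -20.48). ∠MQG = 64.3° gives QG at 35.00° from the x-axis; with |QG| = 27.9, G = (-16.50, -4.476). ∠QGF = 67.0° gives GF at -78.00° from the x-axis; with |GF| = 19.7, F = (-12.41, -23.75). Then |MF| = |F − M| = 11.71.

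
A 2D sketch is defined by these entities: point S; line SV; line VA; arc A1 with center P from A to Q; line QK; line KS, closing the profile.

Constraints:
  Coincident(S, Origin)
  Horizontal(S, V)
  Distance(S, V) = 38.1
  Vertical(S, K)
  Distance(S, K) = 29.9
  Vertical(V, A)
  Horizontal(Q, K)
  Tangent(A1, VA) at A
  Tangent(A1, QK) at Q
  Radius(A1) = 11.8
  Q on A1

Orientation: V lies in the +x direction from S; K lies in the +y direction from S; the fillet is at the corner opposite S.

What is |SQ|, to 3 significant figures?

39.8

S is at the origin; S and V share the same y with |SV| = 38.1 and V on the +x side, so V = (38.1, 0.00). S and K share the same x with |SK| = 29.9 and K on the +y side, so K = (0.00, 29.9). The virtual corner opposite S is at (38.1, 29.9). The tangent condition forces PA to be normal to VA and since A1 is tangent to QK there, PQ ⟂ QK, with radius 11.8, so the center P sits 11.8 in from both sides at P = (26.3, 18.1). That places the tangent points at A = (38.1, 18.1) on VA and Q = (26.3, 29.9) on QK. Then |SQ| = |Q − S| = 39.8.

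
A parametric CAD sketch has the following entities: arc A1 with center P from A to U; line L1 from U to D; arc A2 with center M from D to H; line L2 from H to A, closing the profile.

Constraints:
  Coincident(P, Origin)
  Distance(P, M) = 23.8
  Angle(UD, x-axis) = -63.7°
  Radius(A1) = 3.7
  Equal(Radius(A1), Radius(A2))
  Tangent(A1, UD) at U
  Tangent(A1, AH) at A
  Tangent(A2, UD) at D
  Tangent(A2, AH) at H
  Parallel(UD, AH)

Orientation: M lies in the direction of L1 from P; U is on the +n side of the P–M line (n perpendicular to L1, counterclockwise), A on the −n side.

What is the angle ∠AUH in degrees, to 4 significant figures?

72.73°

Tangency of A1 to both parallel lines with radius 3.7 puts U and A at P ± 3.7·n: U = (3.317, 1.639), A = (-3.317, -1.639). Equal radii place D and H the same way about M: D = M + 3.7·n = (13.86, -19.70), H = M − 3.7·n = (7.228, -22.98). Then cos ∠AUH = UA·UH / (|UA||UH|), giving 72.73°.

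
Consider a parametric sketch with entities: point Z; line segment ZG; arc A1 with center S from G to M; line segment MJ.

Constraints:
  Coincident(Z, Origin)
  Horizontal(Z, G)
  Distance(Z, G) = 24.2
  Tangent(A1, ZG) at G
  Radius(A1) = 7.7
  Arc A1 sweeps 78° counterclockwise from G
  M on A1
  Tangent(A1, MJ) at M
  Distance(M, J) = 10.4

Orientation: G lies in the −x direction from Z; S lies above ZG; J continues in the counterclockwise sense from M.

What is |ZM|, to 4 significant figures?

17.75

Tangency of A1 to ZG means the radius SG is perpendicular to ZG, so S = G + (0, 7.7) = (-24.20, 7.700). On A1, G sits at bearing -90° from S; a 78° counterclockwise sweep puts M at bearing -12°, so M = S + 7.7·(cos -12°, sin -12°) = (-16.67, 6.099). Then |ZM| = |M − Z| = 17.75.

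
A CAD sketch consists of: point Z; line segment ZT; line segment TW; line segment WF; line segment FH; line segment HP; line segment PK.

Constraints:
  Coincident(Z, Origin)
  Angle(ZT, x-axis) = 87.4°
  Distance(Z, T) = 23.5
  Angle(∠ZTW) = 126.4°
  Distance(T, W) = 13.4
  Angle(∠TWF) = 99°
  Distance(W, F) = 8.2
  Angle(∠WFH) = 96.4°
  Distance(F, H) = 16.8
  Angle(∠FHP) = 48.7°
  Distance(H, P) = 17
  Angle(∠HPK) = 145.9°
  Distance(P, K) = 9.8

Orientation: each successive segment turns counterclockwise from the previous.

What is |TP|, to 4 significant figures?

6.512

Z is at the origin; ZT runs at 87.4° with length 23.5, so T = (1.066, 23.48). ∠ZTW = 126.4° gives TW at 141.0° from the x-axis; with |TW| = 13.4, W = (-9.348, 31.91). ∠TWF = 99.0° gives WF at -138.0° from the x-axis; with |WF| = 8.2, F = (-15.44, 26.42). ∠WFH = 96.4° gives FH at -54.40° from the x-axis; with |FH| = 16.8, H = (-5.662, 12.76). ∠FHP = 48.7° gives HP at 76.90° from the x-axis; with |HP| = 17.0, P = (-1.809, 29.32). Then |TP| = |P − T| = 6.512.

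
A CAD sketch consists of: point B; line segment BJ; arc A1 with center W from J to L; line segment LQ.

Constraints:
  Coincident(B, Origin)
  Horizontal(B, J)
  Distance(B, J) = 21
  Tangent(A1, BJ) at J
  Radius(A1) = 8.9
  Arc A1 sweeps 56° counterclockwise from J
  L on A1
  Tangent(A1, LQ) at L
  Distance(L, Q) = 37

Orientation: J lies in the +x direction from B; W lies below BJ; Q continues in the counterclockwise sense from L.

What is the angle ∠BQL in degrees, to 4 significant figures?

22.45°

On A1, J sits at bearing 90° from W; a 56° counterclockwise sweep puts L at bearing 146°, so L = W + 8.9·(cos 146°, sin 146°) = (13.62, -3.923). The tangent condition forces WL to be normal to LQ, so LQ runs along (−sin 146°, cos 146°); with |LQ| = 37.0, Q = (-7.069, -34.60). Then cos ∠BQL = QB·QL / (|QB||QL|), giving 22.45°.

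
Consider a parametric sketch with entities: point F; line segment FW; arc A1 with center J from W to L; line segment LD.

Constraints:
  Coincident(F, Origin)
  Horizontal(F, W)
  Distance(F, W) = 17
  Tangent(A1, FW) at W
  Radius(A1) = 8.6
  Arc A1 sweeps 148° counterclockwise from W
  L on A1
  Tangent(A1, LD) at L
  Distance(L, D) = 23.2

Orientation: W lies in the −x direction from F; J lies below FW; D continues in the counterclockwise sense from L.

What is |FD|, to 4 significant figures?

28.25

On A1, W sits at bearing 90° from J; a 148° counterclockwise sweep puts L at bearing 238°, so L = J + 8.6·(cos 238°, sin 238°) = (-21.56, -15.89). The tangent condition forces JL to be normal to LD, so LD runs along (−sin 238°, cos 238°); with |LD| = 23.2, D = (-1.883, -28.19). Then |FD| = |D − F| = 28.25.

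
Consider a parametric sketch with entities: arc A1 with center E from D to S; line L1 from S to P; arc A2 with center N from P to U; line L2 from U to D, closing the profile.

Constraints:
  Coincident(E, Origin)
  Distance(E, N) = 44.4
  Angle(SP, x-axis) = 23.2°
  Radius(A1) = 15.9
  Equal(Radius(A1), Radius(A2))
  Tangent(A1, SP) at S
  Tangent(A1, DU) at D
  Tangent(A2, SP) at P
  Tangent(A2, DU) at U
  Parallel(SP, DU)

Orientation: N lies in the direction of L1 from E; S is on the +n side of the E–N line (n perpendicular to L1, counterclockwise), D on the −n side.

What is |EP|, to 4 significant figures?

47.16

The slot axis is L1's direction at 23.2°, so u = (cos 23.2°, sin 23.2°) = (0.9191, 0.3939) and n = (−sin 23.2°, cos 23.2°) = (-0.3939, 0.9191). E is at the origin and N lies 44.4 along u from E, so N = 44.4·u = (40.81, 17.49). Tangency of A1 to both parallel lines with radius 15.9 puts S and D at E ± 15.9·n: S = (-6.264, 14.61), D = (6.264, -14.61). Equal radii place P and U the same way about N: P = N + 15.9·n = (34.55, 32.11), U = N − 15.9·n = (47.07, 2.877). Then |EP| = |P − E| = 47.16.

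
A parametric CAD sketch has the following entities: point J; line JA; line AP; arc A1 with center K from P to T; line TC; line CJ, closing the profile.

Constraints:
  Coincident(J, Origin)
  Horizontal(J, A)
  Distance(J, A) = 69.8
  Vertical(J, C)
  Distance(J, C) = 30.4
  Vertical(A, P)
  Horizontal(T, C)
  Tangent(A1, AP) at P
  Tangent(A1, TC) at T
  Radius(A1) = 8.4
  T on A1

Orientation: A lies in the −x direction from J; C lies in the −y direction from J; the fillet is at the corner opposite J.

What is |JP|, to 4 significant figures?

73.18

The virtual corner opposite J is at (-69.80, -30.40). Tangency of A1 to AP means the radius KP is perpendicular to AP and A1 meets TC tangentially, so KT is at right angles to TC, with radius 8.4, so the center K sits 8.4 in from both sides at K = (-61.40, -22.00). That places the tangent points at P = (-69.80, -22.00) on AP and T = (-61.40, -30.40) on TC. Then |JP| = |P − J| = 73.18.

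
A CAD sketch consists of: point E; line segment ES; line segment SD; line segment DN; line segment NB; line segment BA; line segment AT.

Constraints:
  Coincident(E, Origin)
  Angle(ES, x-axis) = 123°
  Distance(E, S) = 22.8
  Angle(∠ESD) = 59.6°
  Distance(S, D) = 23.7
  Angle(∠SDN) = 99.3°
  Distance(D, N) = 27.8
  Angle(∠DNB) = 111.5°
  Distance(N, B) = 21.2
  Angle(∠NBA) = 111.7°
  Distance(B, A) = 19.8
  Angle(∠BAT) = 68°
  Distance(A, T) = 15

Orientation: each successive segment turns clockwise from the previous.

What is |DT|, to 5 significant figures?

24.882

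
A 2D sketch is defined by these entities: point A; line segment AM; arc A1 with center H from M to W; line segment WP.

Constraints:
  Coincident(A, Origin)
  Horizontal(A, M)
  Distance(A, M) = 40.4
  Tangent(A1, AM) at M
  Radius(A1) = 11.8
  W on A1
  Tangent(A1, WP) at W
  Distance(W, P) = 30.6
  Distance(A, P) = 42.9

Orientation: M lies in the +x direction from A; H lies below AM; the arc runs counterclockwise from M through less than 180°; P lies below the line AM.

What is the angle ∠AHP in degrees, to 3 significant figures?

68.6°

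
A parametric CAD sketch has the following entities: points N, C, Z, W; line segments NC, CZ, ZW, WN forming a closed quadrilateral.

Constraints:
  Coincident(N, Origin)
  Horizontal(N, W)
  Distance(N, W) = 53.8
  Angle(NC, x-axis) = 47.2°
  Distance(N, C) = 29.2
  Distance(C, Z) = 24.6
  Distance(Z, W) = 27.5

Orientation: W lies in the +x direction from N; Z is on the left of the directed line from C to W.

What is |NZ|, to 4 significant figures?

51.02

N is at the origin; N and W share the same y with |NW| = 53.8 and W in +x, so W = (53.8, 0). NC runs at 47.2° with |NC| = 29.2, so C = (19.84, 21.42). Z is determined by |CZ| = 24.6 and |ZW| = 27.5 together: it lies at the intersection of circle(C, 24.6) and circle(W, 27.5). With |CW| = 40.15, the foot of the radical line on CW is 18.20 from C and the perpendicular offset is √(24.6² − 18.20²) = 16.56. Taking the left-of-CW solution: Z = (44.06, 25.72).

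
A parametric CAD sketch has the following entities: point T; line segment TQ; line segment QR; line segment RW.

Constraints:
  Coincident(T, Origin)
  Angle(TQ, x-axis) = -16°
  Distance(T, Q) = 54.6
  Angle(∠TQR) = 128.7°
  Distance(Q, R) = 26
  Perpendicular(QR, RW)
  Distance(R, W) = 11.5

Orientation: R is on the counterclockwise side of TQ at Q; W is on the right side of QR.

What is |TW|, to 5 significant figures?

80.899

T is at the origin; TQ runs at -16.0° with length 54.6, so Q = 54.6·(cos -16.0°, sin -16.0°) = (52.485, -15.050). ∠TQR = 128.7°, so QR runs at -16.0° + (180° − 128.7°) = 35.300° from the x-axis; with |QR| = 26.0, R = Q + 26.0·(cos 35.300°, sin 35.300°) = (73.704, -0.025501). QR is perpendicular to RW; with |RW| = 11.5 on the right of QR, W = R + 11.5·(0.57786, -0.81614) = (80.350, -9.4111). Then |TW| = |W − T| = 80.899.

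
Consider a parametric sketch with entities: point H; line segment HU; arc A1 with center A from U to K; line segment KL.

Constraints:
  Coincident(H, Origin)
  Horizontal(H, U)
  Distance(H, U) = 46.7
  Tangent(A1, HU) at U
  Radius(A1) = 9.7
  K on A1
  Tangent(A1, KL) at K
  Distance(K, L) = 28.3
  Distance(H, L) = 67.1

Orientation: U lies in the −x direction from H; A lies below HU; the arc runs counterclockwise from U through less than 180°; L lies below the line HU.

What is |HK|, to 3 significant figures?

57.3

H is at the origin; H and U share the same y with |HU| = 46.7 and U on the −x side, so U = (-46.7, 0.00). Tangency of A1 to HU means the radius AU is perpendicular to HU, so A = U + (0, -9.7) = (-46.7, -9.70). Since AK ⟂ KL (tangency), |AL| = √(9.7² + 28.3²) = 29.9 regardless of where K sits on A1. So L lies on both circle(H, 67.1) and circle(A, 29.9); the below-HU intersection is L = (-55.0, -38.4). K is the foot of the tangent from L: K = (-56.4, -10.2).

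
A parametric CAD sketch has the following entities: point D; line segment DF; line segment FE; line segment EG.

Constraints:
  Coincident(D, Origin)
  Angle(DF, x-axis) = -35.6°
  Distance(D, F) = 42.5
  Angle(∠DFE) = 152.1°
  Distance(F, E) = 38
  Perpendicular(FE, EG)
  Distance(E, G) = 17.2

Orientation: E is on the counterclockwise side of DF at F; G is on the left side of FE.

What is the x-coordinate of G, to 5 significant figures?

74.519

D is at the origin; DF runs at -35.6° with length 42.5, so F = 42.5·(cos -35.6°, sin -35.6°) = (34.557, -24.740). ∠DFE = 152.1°, so FE runs at -35.6° + (180° − 152.1°) = -7.7000° from the x-axis; with |FE| = 38.0, E = F + 38.0·(cos -7.7000°, sin -7.7000°) = (72.214, -29.832). FE ⟂ EG; with |EG| = 17.2 on the left of FE, G = E + 17.2·(0.13399, 0.99098) = (74.519, -12.787). So G.x = 74.519.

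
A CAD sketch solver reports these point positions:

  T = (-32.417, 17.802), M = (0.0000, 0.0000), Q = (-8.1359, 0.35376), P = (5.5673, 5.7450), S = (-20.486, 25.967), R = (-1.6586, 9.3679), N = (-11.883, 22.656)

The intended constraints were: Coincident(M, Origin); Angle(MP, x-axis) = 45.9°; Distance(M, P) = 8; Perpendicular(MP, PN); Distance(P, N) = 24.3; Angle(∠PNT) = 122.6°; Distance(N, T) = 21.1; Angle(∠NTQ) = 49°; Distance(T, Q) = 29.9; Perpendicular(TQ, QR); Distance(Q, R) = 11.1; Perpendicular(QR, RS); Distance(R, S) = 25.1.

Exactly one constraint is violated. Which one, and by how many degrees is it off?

Perpendicular(QR, RS) — off by 5.70°.

M = (0.00, 0.00) ✓; MP at 45.90° ✓; |MP| = 8.000 ✓; ∠(MP, PN) = 90.00° ✓; |PN| = 24.30 ✓; ∠PNT = 122.6° ✓; |NT| = 21.10 ✓; ∠NTQ = 49.00° ✓; |TQ| = 29.90 ✓; ∠(TQ, QR) = 90.00° ✓; |QR| = 11.10 ✓; ∠(QR, RS) = 84.30° ✗; |RS| = 25.10 ✓.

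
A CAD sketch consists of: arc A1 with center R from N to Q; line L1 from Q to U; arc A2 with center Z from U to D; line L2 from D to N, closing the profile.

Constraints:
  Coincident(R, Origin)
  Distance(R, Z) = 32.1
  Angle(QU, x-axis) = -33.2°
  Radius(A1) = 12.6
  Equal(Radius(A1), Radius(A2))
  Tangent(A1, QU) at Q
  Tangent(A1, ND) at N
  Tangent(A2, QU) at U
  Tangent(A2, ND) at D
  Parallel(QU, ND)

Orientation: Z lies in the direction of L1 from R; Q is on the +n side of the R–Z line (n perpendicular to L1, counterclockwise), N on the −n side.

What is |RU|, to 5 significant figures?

34.484

The slot axis is L1's direction at -33.2°, so u = (cos -33.2°, sin -33.2°) = (0.83676, -0.54756) and n = (−sin -33.2°, cos -33.2°) = (0.54756, 0.83676). R is at the origin and Z lies 32.1 along u from R, so Z = 32.1·u = (26.860, -17.577). Tangency of A1 to both parallel lines with radius 12.6 puts Q and N at R ± 12.6·n: Q = (6.8993, 10.543), N = (-6.8993, -10.543). Equal radii place U and D the same way about Z: U = Z + 12.6·n = (33.759, -7.0335), D = Z − 12.6·n = (19.961, -28.120). Then |RU| = |U − R| = 34.484.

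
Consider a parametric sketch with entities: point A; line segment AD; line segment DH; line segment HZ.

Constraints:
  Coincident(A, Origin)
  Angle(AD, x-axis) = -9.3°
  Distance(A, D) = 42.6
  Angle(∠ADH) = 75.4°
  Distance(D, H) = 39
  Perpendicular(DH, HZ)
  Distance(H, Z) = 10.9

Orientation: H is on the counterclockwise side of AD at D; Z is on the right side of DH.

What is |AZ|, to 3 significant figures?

59.3

A is at the origin; AD runs at -9.3° with length 42.6, so D = 42.6·(cos -9.3°, sin -9.3°) = (42.0, -6.88). ∠ADH = 75.4°, so DH runs at -9.3° + (180° − 75.4°) = 95.3° from the x-axis; with |DH| = 39.0, H = D + 39.0·(cos 95.3°, sin 95.3°) = (38.4, 31.9). DH ⟂ HZ; with |HZ| = 10.9 on the right of DH, Z = H + 10.9·(0.996, 0.0924) = (49.3, 33.0). Then |AZ| = |Z − A| = 59.3.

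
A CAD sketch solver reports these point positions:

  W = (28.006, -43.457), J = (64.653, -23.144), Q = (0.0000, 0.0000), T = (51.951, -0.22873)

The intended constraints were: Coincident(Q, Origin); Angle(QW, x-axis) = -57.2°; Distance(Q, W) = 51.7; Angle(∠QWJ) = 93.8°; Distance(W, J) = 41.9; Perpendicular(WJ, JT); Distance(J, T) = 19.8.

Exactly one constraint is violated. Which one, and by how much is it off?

Distance(J, T) = 19.8 — off by 6.40.

Q = (0.00, 0.00) ✓; QW at -57.20° ✓; |QW| = 51.70 ✓; ∠QWJ = 93.80° ✓; |WJ| = 41.90 ✓; ∠(WJ, JT) = 90.00° ✓; |JT| = 26.20 ✗.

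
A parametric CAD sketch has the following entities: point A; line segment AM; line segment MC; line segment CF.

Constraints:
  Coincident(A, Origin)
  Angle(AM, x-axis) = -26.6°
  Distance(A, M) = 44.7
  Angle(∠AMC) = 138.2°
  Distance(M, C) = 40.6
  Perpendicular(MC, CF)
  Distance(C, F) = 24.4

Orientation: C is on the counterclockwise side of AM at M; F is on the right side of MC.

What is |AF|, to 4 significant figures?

91.66

A is at the origin; AM runs at -26.6° with length 44.7, so M = 44.7·(cos -26.6°, sin -26.6°) = (39.97, -20.01). ∠AMC = 138.2°, so MC runs at -26.6° + (180° − 138.2°) = 15.20° from the x-axis; with |MC| = 40.6, C = M + 40.6·(cos 15.20°, sin 15.20°) = (79.15, -9.370). MC ⟂ CF; with |CF| = 24.4 on the right of MC, F = C + 24.4·(0.2622, -0.9650) = (85.55, -32.92). Then |AF| = |F − A| = 91.66.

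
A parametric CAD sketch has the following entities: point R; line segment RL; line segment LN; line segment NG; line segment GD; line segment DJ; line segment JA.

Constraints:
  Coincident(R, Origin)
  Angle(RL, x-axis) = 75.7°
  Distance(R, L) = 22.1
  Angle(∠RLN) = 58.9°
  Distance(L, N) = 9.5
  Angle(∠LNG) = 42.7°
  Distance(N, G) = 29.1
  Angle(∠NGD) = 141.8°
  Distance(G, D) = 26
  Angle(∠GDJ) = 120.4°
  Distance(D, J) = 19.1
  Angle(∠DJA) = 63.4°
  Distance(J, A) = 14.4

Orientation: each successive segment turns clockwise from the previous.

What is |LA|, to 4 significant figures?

34.72

R is at the origin; RL runs at 75.7° with length 22.1, so L = (5.459, 21.42). ∠RLN = 58.9° gives LN at -45.40° from the x-axis; with |LN| = 9.5, N = (12.13, 14.65). ∠LNG = 42.7° gives NG at 177.3° from the x-axis; with |NG| = 29.1, G = (-16.94, 16.02). ∠NGD = 141.8° gives GD at 139.1° from the x-axis; with |GD| = 26.0, D = (-36.59, 33.05). ∠GDJ = 120.4° gives DJ at 79.50° from the x-axis; with |DJ| = 19.1, J = (-33.11, 51.83). ∠DJA = 63.4° gives JA at -37.10° from the x-axis; with |JA| = 14.4, A = (-21.62, 43.14). Then |LA| = |A − L| = 34.72.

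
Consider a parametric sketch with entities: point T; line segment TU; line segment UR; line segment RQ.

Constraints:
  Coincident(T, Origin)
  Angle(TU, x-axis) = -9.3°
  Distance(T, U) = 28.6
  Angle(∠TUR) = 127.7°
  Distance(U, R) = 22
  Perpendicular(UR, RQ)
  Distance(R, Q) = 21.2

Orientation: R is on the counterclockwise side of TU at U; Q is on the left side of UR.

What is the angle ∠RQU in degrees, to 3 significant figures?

46.1°

T is at the origin; TU runs at -9.3° with length 28.6, so U = 28.6·(cos -9.3°, sin -9.3°) = (28.2, -4.62). ∠TUR = 127.7°, so UR runs at -9.3° + (180° − 127.7°) = 43.0° from the x-axis; with |UR| = 22.0, R = U + 22.0·(cos 43.0°, sin 43.0°) = (44.3, 10.4). UR ⟂ RQ; with |RQ| = 21.2 on the left of UR, Q = R + 21.2·(-0.682, 0.731) = (29.9, 25.9). Then cos ∠RQU = QR·QU / (|QR||QU|), giving 46.1°.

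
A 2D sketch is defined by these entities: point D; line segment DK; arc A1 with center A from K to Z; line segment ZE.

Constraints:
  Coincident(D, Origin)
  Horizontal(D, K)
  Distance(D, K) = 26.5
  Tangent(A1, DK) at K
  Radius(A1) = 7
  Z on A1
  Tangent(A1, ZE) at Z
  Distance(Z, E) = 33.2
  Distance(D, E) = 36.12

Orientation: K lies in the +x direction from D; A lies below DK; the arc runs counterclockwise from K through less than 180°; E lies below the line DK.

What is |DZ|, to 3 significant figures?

20.5

Checks: |AZ| = 7.000 ✓; ∠(AZ, ZE) = 90.00° ✓; |ZE| = 33.20 ✓; |DE| = 36.12 ✓.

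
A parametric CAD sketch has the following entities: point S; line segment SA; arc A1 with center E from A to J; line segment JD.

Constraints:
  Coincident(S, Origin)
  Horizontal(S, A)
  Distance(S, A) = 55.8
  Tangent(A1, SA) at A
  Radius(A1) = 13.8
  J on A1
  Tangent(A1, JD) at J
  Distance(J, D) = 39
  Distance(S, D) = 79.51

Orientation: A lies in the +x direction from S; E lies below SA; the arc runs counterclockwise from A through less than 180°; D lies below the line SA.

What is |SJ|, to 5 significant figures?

46.923

S is at the origin; S and A share the same y with |SA| = 55.8 and A on the +x side, so A = (55.800, 0.0000). Since A1 is tangent to SA there, EA ⟂ SA, so E = A + (0, -13.8) = (55.800, -13.800). Since EJ ⟂ JD (tangency), |ED| = √(13.8² + 39.0²) = 41.370 regardless of where J sits on A1. So D lies on both circle(S, 79.51) and circle(E, 41.370); the below-SA intersection is D = (57.281, -55.143). J is the foot of the tangent from D: J = (42.964, -18.866).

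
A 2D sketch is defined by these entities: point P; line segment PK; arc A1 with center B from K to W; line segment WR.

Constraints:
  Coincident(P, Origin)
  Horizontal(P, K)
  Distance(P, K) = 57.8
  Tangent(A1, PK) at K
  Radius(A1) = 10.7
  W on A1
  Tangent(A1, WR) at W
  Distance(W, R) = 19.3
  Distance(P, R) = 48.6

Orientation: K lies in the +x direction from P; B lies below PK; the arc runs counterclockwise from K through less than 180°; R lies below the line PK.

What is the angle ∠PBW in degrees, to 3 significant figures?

8.52°

P is at the origin; P and K share the same y with |PK| = 57.8 and K on the +x side, so K = (57.8, 0.00). Tangency of A1 to PK means the radius BK is perpendicular to PK, so B = K + (0, -10.7) = (57.8, -10.7). Since BW ⟂ WR (tangency), |BR| = √(10.7² + 19.3²) = 22.1 regardless of where W sits on A1. So R lies on both circle(P, 48.6) and circle(B, 22.1); the below-PK intersection is R = (41.4, -25.5). W is the foot of the tangent from R: W = (47.7, -7.21).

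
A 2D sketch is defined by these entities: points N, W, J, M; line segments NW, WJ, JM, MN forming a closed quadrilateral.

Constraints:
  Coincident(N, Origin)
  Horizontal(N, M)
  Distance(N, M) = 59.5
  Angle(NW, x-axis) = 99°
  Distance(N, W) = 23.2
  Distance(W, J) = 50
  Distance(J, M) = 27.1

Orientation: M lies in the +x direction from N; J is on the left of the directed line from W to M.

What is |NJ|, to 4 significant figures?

52.07

Checks: |WJ| = 50.00 ✓; |JM| = 27.10 ✓.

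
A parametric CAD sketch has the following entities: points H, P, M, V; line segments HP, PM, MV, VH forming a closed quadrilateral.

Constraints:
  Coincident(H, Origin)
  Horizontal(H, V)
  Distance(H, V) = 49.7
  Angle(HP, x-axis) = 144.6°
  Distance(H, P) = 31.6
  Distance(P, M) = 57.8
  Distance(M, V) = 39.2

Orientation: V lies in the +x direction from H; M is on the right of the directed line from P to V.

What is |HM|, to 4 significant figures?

26.78

H is at the origin; HV is horizontal with |HV| = 49.7 and V in +x, so V = (49.7, 0). HP runs at 144.6° with |HP| = 31.6, so P = (-25.76, 18.31). M is determined by |PM| = 57.8 and |MV| = 39.2 together: it lies at the intersection of circle(P, 57.8) and circle(V, 39.2). With |PV| = 77.65, the foot of the radical line on PV is 50.44 from P and the perpendicular offset is √(57.8² − 50.44²) = 28.22. Taking the right-of-PV solution: M = (16.61, -21.01).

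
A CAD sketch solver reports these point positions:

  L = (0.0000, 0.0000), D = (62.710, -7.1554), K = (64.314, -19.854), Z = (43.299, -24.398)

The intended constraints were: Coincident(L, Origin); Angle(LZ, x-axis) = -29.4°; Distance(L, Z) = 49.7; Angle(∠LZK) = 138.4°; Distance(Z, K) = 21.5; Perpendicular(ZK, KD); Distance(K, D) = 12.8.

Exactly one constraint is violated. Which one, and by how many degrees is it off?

Perpendicular(ZK, KD) — off by 5.00°.

L = (0.00, 0.00) ✓; LZ at -29.40° ✓; |LZ| = 49.70 ✓; ∠LZK = 138.4° ✓; |ZK| = 21.50 ✓; ∠(ZK, KD) = 85.00° ✗; |KD| = 12.80 ✓.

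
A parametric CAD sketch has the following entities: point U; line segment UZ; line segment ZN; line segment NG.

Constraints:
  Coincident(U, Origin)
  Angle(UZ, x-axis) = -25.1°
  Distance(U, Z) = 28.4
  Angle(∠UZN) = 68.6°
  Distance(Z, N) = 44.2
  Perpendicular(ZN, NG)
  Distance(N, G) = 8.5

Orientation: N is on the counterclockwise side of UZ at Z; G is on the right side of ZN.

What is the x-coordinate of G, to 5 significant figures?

37.053

∠UZN = 68.6°, so ZN runs at -25.1° + (180° − 68.6°) = 86.300° from the x-axis; with |ZN| = 44.2, N = Z + 44.2·(cos 86.300°, sin 86.300°) = (28.570, 32.061). ZN is perpendicular to NG; with |NG| = 8.5 on the right of ZN, G = N + 8.5·(0.99792, -0.064532) = (37.053, 31.512). So G.x = 37.053.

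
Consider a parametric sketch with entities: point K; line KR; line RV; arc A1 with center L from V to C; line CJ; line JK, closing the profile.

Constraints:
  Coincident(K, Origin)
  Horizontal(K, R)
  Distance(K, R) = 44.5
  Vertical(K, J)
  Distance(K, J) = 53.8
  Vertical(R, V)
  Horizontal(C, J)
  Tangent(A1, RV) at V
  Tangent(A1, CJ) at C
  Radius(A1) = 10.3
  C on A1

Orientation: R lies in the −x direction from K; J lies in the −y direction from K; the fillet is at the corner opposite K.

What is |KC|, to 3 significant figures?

63.8

K is at the origin; K and R share the same y with |KR| = 44.5 and R on the −x side, so R = (-44.5, 0.00). K and J share the same x with |KJ| = 53.8 and J on the −y side, so J = (0.00, -53.8). The virtual corner opposite K is at (-44.5, -53.8). The tangent condition forces LV to be normal to RV and A1 meets CJ tangentially, so LC is at right angles to CJ, with radius 10.3, so the center L sits 10.3 in from both sides at L = (-34.2, -43.5). That places the tangent points at V = (-44.5, -43.5) on RV and C = (-34.2, -53.8) on CJ. Then |KC| = |C − K| = 63.8.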